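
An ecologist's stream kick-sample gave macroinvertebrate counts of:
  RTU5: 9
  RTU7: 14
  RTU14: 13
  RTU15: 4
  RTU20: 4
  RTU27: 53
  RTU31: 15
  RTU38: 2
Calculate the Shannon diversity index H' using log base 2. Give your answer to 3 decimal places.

Total N = 9+14+13+4+4+53+15+2 = 114, so the proportions are 0.07895, 0.12281, 0.11404, 0.03509, 0.03509, 0.46491, 0.13158, 0.01754 (working shown to 5 dp, full precision carried).
Each pᵢ log₂ pᵢ term: 0.07895×(-3.66297)=-0.28918, 0.12281×(-3.02554)=-0.37156, 0.11404×(-3.13245)=-0.35721, 0.03509×(-4.83289)=-0.16958, 0.03509×(-4.83289)=-0.16958, 0.46491×(-1.10497)=-0.51371, 0.13158×(-2.92600)=-0.38500, 0.01754×(-5.83289)=-0.10233.
Sum = -2.35814, so H' = 2.358.

2.358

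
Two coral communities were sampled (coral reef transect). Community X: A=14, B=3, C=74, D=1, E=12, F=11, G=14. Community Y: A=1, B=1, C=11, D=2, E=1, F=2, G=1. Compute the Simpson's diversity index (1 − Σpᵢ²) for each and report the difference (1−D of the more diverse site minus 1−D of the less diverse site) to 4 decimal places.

0.0007

Community X: N=129, proportions 0.108527, 0.023256, 0.573643, 0.007752, 0.093023, 0.085271, 0.108527, giving 1−D = 0.630852 (working shown to 6 dp, full precision carried).
Community Y: N=19, proportions 0.052632, 0.052632, 0.578947, 0.105263, 0.052632, 0.105263, 0.052632, giving 1−D = 0.631579.
Difference = |0.630852 − 0.631579| = 0.000727, i.e. 0.0007 to 4 decimal places.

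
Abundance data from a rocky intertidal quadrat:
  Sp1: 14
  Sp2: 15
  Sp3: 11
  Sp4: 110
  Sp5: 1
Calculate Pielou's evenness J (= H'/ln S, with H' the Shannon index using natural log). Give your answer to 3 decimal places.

0.562

Total N = 14+15+11+110+1 = 151, so the proportions are 0.09272, 0.09934, 0.07285, 0.72848, 0.00662 (working shown to 5 dp, full precision carried).
H' = −Σ pᵢ ln pᵢ = −((-0.22050) + (-0.22939) + (-0.19082) + (-0.23078) + (-0.03323)) = 0.90472.
With S = 5 species, ln S = 1.60944, so J = 0.90472/1.60944 = 0.56213, i.e. 0.562 to 3 decimal places.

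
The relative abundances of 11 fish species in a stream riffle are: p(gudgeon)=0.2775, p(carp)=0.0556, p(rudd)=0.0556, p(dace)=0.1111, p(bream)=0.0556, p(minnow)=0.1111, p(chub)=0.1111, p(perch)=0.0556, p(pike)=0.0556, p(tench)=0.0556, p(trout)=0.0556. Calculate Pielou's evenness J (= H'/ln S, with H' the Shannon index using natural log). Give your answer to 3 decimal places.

0.923

H' = −Σ pᵢ ln pᵢ = −((-0.35574) + (-0.16066) + (-0.16066) + (-0.24412) + (-0.16066) + (-0.24412) + (-0.24412) + (-0.16066) + (-0.16066) + (-0.16066) + (-0.16066)) = 2.21273 (working shown to 5 dp, full precision carried).
With S = 11 species, ln S = 2.39790, so J = 2.21273/2.39790 = 0.92278, i.e. 0.923 to 3 decimal places.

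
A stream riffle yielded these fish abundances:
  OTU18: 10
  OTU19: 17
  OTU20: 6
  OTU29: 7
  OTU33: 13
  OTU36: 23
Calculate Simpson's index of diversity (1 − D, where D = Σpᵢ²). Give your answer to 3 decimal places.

0.797

Total N = 10+17+6+7+13+23 = 76, so the proportions are 0.13158, 0.22368, 0.07895, 0.09211, 0.17105, 0.30263 (working shown to 5 dp, full precision carried).
D = 0.13158² + 0.22368² + 0.07895² + 0.09211² + 0.17105² + 0.30263² = 0.01731 + 0.05003 + 0.00623 + 0.00848 + 0.02926 + 0.09159 = 0.20291.
So 1 − D = 0.79709, i.e. 0.797 to 3 decimal places.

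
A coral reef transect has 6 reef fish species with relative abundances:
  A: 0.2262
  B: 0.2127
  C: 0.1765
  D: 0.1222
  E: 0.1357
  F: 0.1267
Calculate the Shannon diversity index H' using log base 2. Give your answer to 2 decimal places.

Each pᵢ log₂ pᵢ term (working shown to 4 dp, full precision carried): 0.2262×(-2.1443)=-0.4850, 0.2127×(-2.2331)=-0.4750, 0.1765×(-2.5023)=-0.4416, 0.1222×(-3.0327)=-0.3706, 0.1357×(-2.8815)=-0.3910, 0.1267×(-2.9805)=-0.3776.
Sum = -2.5409, so H' = 2.54.

2.54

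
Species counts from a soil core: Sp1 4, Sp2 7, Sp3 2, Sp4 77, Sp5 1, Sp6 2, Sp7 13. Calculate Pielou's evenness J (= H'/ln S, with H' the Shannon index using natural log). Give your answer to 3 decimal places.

0.507

Total N = 4+7+2+77+1+2+13 = 106, so the proportions are 0.03774, 0.06604, 0.01887, 0.72642, 0.00943, 0.01887, 0.12264 (working shown to 5 dp, full precision carried).
H' = −Σ pᵢ ln pᵢ = −((-0.12367) + (-0.17946) + (-0.07491) + (-0.23219) + (-0.04399) + (-0.07491) + (-0.25736)) = 0.98649.
With S = 7 species, ln S = 1.94591, so J = 0.98649/1.94591 = 0.50696, i.e. 0.507 to 3 decimal places.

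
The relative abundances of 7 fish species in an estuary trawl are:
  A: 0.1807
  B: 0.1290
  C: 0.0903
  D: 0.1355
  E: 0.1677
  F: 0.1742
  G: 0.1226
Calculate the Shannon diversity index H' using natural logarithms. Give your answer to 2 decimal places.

1.92

Each pᵢ ln pᵢ term (working shown to 4 dp, full precision carried): 0.1807×(-1.7109)=-0.3092, 0.129×(-2.0479)=-0.2642, 0.0903×(-2.4046)=-0.2171, 0.1355×(-1.9988)=-0.2708, 0.1677×(-1.7856)=-0.2994, 0.1742×(-1.7476)=-0.3044, 0.1226×(-2.0988)=-0.2573.
Sum = -1.9225, so H' = 1.92.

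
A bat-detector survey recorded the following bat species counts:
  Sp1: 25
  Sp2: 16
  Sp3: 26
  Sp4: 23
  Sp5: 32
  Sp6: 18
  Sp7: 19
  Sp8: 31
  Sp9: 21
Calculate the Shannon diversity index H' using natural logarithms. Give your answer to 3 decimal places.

2.172

Total N = 25+16+26+23+32+18+19+31+21 = 211, so the proportions are 0.11848, 0.07583, 0.12322, 0.109, 0.15166, 0.08531, 0.09005, 0.14692, 0.09953 (working shown to 5 dp, full precision carried).
Each pᵢ ln pᵢ term: 0.11848×(-2.13298)=-0.25272, 0.07583×(-2.57927)=-0.19558, 0.12322×(-2.09376)=-0.25800, 0.109×(-2.21636)=-0.24159, 0.15166×(-1.88612)=-0.28605, 0.08531×(-2.46149)=-0.20998, 0.09005×(-2.40742)=-0.21678, 0.14692×(-1.91787)=-0.28177, 0.09953×(-2.30734)=-0.22964.
Sum = -2.17213, so H' = 2.172.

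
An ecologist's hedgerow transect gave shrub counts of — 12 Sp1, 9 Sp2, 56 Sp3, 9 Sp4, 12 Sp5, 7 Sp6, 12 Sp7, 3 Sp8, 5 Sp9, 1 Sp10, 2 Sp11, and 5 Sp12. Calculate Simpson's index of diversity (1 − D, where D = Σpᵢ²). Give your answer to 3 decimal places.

0.783

Total N = 12+9+56+9+12+7+12+3+5+1+2+5 = 133, so the proportions are 0.09023, 0.06767, 0.42105, 0.06767, 0.09023, 0.05263, 0.09023, 0.02256, 0.03759, 0.00752, 0.01504, 0.03759 (working shown to 5 dp, full precision carried).
D = 0.09023² + 0.06767² + 0.42105² + 0.06767² + 0.09023² + 0.05263² + 0.09023² + 0.02256² + 0.03759² + 0.00752² + 0.01504² + 0.03759² = 0.00814 + 0.00458 + 0.17729 + 0.00458 + 0.00814 + 0.00277 + 0.00814 + 0.00051 + 0.00141 + 0.00006 + 0.00023 + 0.00141 = 0.21725.
So 1 − D = 0.78275, i.e. 0.783 to 3 decimal places.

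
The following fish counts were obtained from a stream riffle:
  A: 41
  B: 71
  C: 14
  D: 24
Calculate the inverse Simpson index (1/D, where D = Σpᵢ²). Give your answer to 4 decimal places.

Total N = 41+71+14+24 = 150, so the proportions are 0.2733333, 0.4733333, 0.0933333, 0.16 (working shown to 7 dp, full precision carried).
D = 0.2733333² + 0.4733333² + 0.0933333² + 0.16² = 0.0747111 + 0.2240444 + 0.0087111 + 0.0256000 = 0.3330667.
So 1/D = 3.002402, i.e. 3.0024 to 4 decimal places.

3.0024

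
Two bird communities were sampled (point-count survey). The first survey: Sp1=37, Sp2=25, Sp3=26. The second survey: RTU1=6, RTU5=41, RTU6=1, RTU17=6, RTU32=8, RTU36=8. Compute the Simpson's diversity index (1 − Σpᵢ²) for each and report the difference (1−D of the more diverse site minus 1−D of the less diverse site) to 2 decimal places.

The first survey: N=88, proportions 0.4205, 0.2841, 0.2955, giving 1−D = 0.6552 (working shown to 4 dp, full precision carried).
The second survey: N=70, proportions 0.0857, 0.5857, 0.0143, 0.0857, 0.1143, 0.1143, giving 1−D = 0.6159.
Difference = |0.6552 − 0.6159| = 0.0393, i.e. 0.04 to 2 decimal places.

0.04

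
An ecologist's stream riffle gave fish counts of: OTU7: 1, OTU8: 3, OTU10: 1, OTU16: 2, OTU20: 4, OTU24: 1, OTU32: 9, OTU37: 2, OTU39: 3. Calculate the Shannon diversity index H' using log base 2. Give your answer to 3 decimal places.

Total N = 1+3+1+2+4+1+9+2+3 = 26, so the proportions are 0.03846, 0.11538, 0.03846, 0.07692, 0.15385, 0.03846, 0.34615, 0.07692, 0.11538 (working shown to 5 dp, full precision carried).
Each pᵢ log₂ pᵢ term: 0.03846×(-4.70044)=-0.18079, 0.11538×(-3.11548)=-0.35948, 0.03846×(-4.70044)=-0.18079, 0.07692×(-3.70044)=-0.28465, 0.15385×(-2.70044)=-0.41545, 0.03846×(-4.70044)=-0.18079, 0.34615×(-1.53051)=-0.52979, 0.07692×(-3.70044)=-0.28465, 0.11538×(-3.11548)=-0.35948.
Sum = -2.77586, so H' = 2.776.

2.776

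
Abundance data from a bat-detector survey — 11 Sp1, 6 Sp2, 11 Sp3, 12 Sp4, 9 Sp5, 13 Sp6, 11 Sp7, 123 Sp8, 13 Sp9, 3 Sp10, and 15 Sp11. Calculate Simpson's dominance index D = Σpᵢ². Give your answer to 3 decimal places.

Total N = 11+6+11+12+9+13+11+123+13+3+15 = 227, so the proportions are 0.04846, 0.02643, 0.04846, 0.05286, 0.03965, 0.05727, 0.04846, 0.54185, 0.05727, 0.01322, 0.06608 (working shown to 5 dp, full precision carried).
D = 0.04846² + 0.02643² + 0.04846² + 0.05286² + 0.03965² + 0.05727² + 0.04846² + 0.54185² + 0.05727² + 0.01322² + 0.06608² = 0.00235 + 0.00070 + 0.00235 + 0.00279 + 0.00157 + 0.00328 + 0.00235 + 0.29360 + 0.00328 + 0.00017 + 0.00437 = 0.31681.
To 3 decimal places, D = 0.317.

0.317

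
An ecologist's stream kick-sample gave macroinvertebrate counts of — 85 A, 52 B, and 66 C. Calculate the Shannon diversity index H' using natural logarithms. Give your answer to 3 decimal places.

1.079

Total N = 85+52+66 = 203, so the proportions are 0.41872, 0.25616, 0.32512 (working shown to 5 dp, full precision carried).
Each pᵢ ln pᵢ term: 0.41872×(-0.87055)=-0.36452, 0.25616×(-1.36196)=-0.34888, 0.32512×(-1.12355)=-0.36529.
Sum = -1.07869, so H' = 1.079.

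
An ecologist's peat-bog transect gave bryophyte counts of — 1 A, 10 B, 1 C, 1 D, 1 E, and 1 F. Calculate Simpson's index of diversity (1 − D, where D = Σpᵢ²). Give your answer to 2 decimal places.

Total N = 1+10+1+1+1+1 = 15, so the proportions are 0.0667, 0.6667, 0.0667, 0.0667, 0.0667, 0.0667 (working shown to 4 dp, full precision carried).
D = 0.0667² + 0.6667² + 0.0667² + 0.0667² + 0.0667² + 0.0667² = 0.0044 + 0.4444 + 0.0044 + 0.0044 + 0.0044 + 0.0044 = 0.4667.
So 1 − D = 0.5333, i.e. 0.53 to 2 decimal places.

0.53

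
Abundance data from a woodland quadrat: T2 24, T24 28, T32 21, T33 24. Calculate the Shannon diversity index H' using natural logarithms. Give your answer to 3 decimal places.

1.381

Total N = 24+28+21+24 = 97, so the proportions are 0.24742, 0.28866, 0.21649, 0.24742 (working shown to 5 dp, full precision carried).
Each pᵢ ln pᵢ term: 0.24742×(-1.39666)=-0.34556, 0.28866×(-1.24251)=-0.35866, 0.21649×(-1.53019)=-0.33128, 0.24742×(-1.39666)=-0.34556.
Sum = -1.38107, so H' = 1.381.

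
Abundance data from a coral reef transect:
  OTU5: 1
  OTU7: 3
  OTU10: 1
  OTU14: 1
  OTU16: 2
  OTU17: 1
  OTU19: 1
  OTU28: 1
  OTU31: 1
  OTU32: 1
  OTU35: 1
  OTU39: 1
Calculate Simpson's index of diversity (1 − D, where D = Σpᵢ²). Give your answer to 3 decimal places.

0.898

Total N = 1+3+1+1+2+1+1+1+1+1+1+1 = 15, so the proportions are 0.06667, 0.2, 0.06667, 0.06667, 0.13333, 0.06667, 0.06667, 0.06667, 0.06667, 0.06667, 0.06667, 0.06667 (working shown to 5 dp, full precision carried).
D = 0.06667² + 0.2² + 0.06667² + 0.06667² + 0.13333² + 0.06667² + 0.06667² + 0.06667² + 0.06667² + 0.06667² + 0.06667² + 0.06667² = 0.00444 + 0.04000 + 0.00444 + 0.00444 + 0.01778 + 0.00444 + 0.00444 + 0.00444 + 0.00444 + 0.00444 + 0.00444 + 0.00444 = 0.10222.
So 1 − D = 0.89778, i.e. 0.898 to 3 decimal places.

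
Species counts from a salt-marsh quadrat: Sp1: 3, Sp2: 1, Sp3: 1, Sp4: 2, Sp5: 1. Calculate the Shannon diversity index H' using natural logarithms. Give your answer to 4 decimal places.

1.4942

Total N = 3+1+1+2+1 = 8, so the proportions are 0.375, 0.125, 0.125, 0.25, 0.125 (working shown to 6 dp, full precision carried).
Each pᵢ ln pᵢ term: 0.375×(-0.980829)=-0.367811, 0.125×(-2.079442)=-0.259930, 0.125×(-2.079442)=-0.259930, 0.25×(-1.386294)=-0.346574, 0.125×(-2.079442)=-0.259930.
Sum = -1.494175, so H' = 1.4942.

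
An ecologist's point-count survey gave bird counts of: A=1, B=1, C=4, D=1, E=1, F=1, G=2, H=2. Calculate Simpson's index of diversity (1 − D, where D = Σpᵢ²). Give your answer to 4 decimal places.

Total N = 1+1+4+1+1+1+2+2 = 13, so the proportions are 0.076923, 0.076923, 0.307692, 0.076923, 0.076923, 0.076923, 0.153846, 0.153846 (working shown to 6 dp, full precision carried).
D = 0.076923² + 0.076923² + 0.307692² + 0.076923² + 0.076923² + 0.076923² + 0.153846² + 0.153846² = 0.005917 + 0.005917 + 0.094675 + 0.005917 + 0.005917 + 0.005917 + 0.023669 + 0.023669 = 0.171598.
So 1 − D = 0.828402, i.e. 0.8284 to 4 decimal places.

0.8284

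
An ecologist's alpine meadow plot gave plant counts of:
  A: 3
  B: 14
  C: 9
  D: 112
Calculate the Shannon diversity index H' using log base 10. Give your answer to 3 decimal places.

Total N = 3+14+9+112 = 138, so the proportions are 0.02174, 0.10145, 0.06522, 0.81159 (working shown to 5 dp, full precision carried).
Each pᵢ log₁₀ pᵢ term: 0.02174×(-1.66276)=-0.03615, 0.10145×(-0.99375)=-0.10082, 0.06522×(-1.18564)=-0.07732, 0.81159×(-0.09066)=-0.07358.
Sum = -0.28787, so H' = 0.288.

0.288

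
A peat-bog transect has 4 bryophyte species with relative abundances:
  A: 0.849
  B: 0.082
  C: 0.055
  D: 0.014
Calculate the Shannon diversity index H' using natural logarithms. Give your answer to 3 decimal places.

0.563

Each pᵢ ln pᵢ term (working shown to 5 dp, full precision carried): 0.849×(-0.16370)=-0.13898, 0.082×(-2.50104)=-0.20508, 0.055×(-2.90042)=-0.15952, 0.014×(-4.26870)=-0.05976.
Sum = -0.56335, so H' = 0.563.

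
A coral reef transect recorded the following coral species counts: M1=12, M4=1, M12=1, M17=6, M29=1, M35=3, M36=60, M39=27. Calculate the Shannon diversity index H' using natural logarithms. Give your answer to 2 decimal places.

Total N = 12+1+1+6+1+3+60+27 = 111, so the proportions are 0.1081, 0.009, 0.009, 0.0541, 0.009, 0.027, 0.5405, 0.2432 (working shown to 4 dp, full precision carried).
Each pᵢ ln pᵢ term: 0.1081×(-2.2246)=-0.2405, 0.009×(-4.7095)=-0.0424, 0.009×(-4.7095)=-0.0424, 0.0541×(-2.9178)=-0.1577, 0.009×(-4.7095)=-0.0424, 0.027×(-3.6109)=-0.0976, 0.5405×(-0.6152)=-0.3325, 0.2432×(-1.4137)=-0.3439.
Sum = -1.2995, so H' = 1.30.

1.30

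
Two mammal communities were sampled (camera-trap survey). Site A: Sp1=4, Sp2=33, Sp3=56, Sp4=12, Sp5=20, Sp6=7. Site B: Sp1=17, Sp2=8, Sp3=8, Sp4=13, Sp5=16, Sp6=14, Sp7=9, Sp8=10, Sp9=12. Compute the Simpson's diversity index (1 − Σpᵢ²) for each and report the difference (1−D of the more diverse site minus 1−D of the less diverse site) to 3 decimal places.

Site A: N=132, proportions 0.0303, 0.25, 0.42424, 0.09091, 0.15152, 0.05303, giving 1−D = 0.72257 (working shown to 5 dp, full precision carried).
Site B: N=107, proportions 0.15888, 0.07477, 0.07477, 0.1215, 0.14953, 0.13084, 0.08411, 0.09346, 0.11215, giving 1−D = 0.88095.
Difference = |0.72257 − 0.88095| = 0.15838, i.e. 0.158 to 3 decimal places.

0.158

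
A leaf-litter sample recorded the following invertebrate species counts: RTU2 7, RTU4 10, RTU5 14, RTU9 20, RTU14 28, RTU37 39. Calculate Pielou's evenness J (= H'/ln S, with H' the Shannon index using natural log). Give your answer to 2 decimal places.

Total N = 7+10+14+20+28+39 = 118, so the proportions are 0.0593, 0.0847, 0.1186, 0.1695, 0.2373, 0.3305 (working shown to 4 dp, full precision carried).
H' = −Σ pᵢ ln pᵢ = −((-0.1676) + (-0.2092) + (-0.2529) + (-0.3008) + (-0.3413) + (-0.3659)) = 1.6377.
With S = 6 species, ln S = 1.7918, so J = 1.6377/1.7918 = 0.9140, i.e. 0.91 to 2 decimal places.

0.91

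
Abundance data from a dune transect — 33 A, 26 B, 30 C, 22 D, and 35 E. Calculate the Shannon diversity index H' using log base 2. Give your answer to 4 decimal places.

Total N = 33+26+30+22+35 = 146, so the proportions are 0.226027, 0.178082, 0.205479, 0.150685, 0.239726 (working shown to 6 dp, full precision carried).
Each pᵢ log₂ pᵢ term: 0.226027×(-2.145430)=-0.484926, 0.178082×(-2.489385)=-0.443315, 0.205479×(-2.282934)=-0.469096, 0.150685×(-2.730393)=-0.411429, 0.239726×(-2.060542)=-0.493965.
Sum = -2.302732, so H' = 2.3027.

2.3027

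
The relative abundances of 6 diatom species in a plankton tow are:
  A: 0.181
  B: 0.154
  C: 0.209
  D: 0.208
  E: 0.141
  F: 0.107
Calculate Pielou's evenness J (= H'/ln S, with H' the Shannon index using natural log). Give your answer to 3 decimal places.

0.986

H' = −Σ pᵢ ln pᵢ = −((-0.30938) + (-0.28810) + (-0.32717) + (-0.32661) + (-0.27622) + (-0.23914)) = 1.76661 (working shown to 5 dp, full precision carried).
With S = 6 species, ln S = 1.79176, so J = 1.76661/1.79176 = 0.98597, i.e. 0.986 to 3 decimal places.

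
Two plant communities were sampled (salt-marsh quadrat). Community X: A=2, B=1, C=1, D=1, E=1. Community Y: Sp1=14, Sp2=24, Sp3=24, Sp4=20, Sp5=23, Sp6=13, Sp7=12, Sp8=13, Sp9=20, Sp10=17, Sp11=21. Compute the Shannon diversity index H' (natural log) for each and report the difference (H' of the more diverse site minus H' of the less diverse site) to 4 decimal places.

0.8070

Community X: N=6, proportions 0.3333333, 0.1666667, 0.1666667, 0.1666667, 0.1666667, giving H' = 1.5607104 (working shown to 7 dp, full precision carried).
Community Y: N=201, proportions 0.0696517, 0.119403, 0.119403, 0.0995025, 0.1144279, 0.0646766, 0.0597015, 0.0646766, 0.0995025, 0.0845771, 0.1044776, giving H' = 2.3677516.
Difference = |1.5607104 − 2.3677516| = 0.8070412, i.e. 0.8070 to 4 decimal places.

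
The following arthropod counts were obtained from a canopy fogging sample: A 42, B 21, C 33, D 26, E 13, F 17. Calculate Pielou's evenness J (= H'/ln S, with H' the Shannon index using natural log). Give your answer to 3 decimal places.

0.959

Total N = 42+21+33+26+13+17 = 152, so the proportions are 0.27632, 0.13816, 0.21711, 0.17105, 0.08553, 0.11184 (working shown to 5 dp, full precision carried).
H' = −Σ pᵢ ln pᵢ = −((-0.35540) + (-0.27346) + (-0.33160) + (-0.30204) + (-0.21030) + (-0.24501)) = 1.71782.
With S = 6 species, ln S = 1.79176, so J = 1.71782/1.79176 = 0.95873, i.e. 0.959 to 3 decimal places.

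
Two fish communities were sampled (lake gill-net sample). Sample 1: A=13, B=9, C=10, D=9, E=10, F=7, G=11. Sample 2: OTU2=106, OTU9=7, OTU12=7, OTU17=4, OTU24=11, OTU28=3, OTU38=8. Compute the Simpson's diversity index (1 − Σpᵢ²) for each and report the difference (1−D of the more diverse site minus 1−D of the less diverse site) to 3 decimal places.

Sample 1: N=69, proportions 0.18841, 0.13043, 0.14493, 0.13043, 0.14493, 0.10145, 0.15942, giving 1−D = 0.85276 (working shown to 5 dp, full precision carried).
Sample 2: N=146, proportions 0.72603, 0.04795, 0.04795, 0.0274, 0.07534, 0.02055, 0.05479, giving 1−D = 0.45843.
Difference = |0.85276 − 0.45843| = 0.39433, i.e. 0.394 to 3 decimal places.

0.394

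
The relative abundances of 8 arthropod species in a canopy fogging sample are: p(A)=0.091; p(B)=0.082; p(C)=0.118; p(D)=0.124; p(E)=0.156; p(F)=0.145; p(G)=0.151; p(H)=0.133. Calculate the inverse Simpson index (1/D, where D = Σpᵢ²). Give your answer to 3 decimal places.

7.683

D = 0.091² + 0.082² + 0.118² + 0.124² + 0.156² + 0.145² + 0.151² + 0.133² = 0.0082810 + 0.0067240 + 0.0139240 + 0.0153760 + 0.0243360 + 0.0210250 + 0.0228010 + 0.0176890 = 0.1301560 (working shown to 7 dp, full precision carried).
So 1/D = 7.68309, i.e. 7.683 to 3 decimal places.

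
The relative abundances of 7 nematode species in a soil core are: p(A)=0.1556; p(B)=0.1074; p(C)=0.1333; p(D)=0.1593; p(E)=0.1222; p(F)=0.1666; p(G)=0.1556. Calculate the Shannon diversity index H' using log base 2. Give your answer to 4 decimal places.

2.7921

Each pᵢ log₂ pᵢ term (working shown to 6 dp, full precision carried): 0.1556×(-2.684086)=-0.417644, 0.1074×(-3.218934)=-0.345714, 0.1333×(-2.907251)=-0.387537, 0.1593×(-2.650182)=-0.422174, 0.1222×(-3.032684)=-0.370594, 0.1666×(-2.585540)=-0.430751, 0.1556×(-2.684086)=-0.417644.
Sum = -2.792057, so H' = 2.7921.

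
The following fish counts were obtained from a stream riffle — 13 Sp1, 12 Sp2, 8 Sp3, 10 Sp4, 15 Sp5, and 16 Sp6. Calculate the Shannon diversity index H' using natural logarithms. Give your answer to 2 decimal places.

1.77

Total N = 13+12+8+10+15+16 = 74, so the proportions are 0.1757, 0.1622, 0.1081, 0.1351, 0.2027, 0.2162 (working shown to 4 dp, full precision carried).
Each pᵢ ln pᵢ term: 0.1757×(-1.7391)=-0.3055, 0.1622×(-1.8192)=-0.2950, 0.1081×(-2.2246)=-0.2405, 0.1351×(-2.0015)=-0.2705, 0.2027×(-1.5960)=-0.3235, 0.2162×(-1.5315)=-0.3311.
Sum = -1.7661, so H' = 1.77.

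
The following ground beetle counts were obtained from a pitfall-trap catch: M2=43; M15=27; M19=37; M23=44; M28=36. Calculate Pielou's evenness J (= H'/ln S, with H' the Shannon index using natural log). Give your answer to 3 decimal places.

0.991

Total N = 43+27+37+44+36 = 187, so the proportions are 0.22995, 0.14439, 0.19786, 0.23529, 0.19251 (working shown to 5 dp, full precision carried).
H' = −Σ pᵢ ln pᵢ = −((-0.33800) + (-0.27942) + (-0.32057) + (-0.34045) + (-0.31718)) = 1.59563.
With S = 5 species, ln S = 1.60944, so J = 1.59563/1.60944 = 0.99142, i.e. 0.991 to 3 decimal places.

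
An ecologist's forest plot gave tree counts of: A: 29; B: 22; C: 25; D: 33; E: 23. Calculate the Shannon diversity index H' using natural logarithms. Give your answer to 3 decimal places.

Total N = 29+22+25+33+23 = 132, so the proportions are 0.2197, 0.16667, 0.18939, 0.25, 0.17424 (working shown to 5 dp, full precision carried).
Each pᵢ ln pᵢ term: 0.2197×(-1.51551)=-0.33295, 0.16667×(-1.79176)=-0.29863, 0.18939×(-1.66393)=-0.31514, 0.25×(-1.38629)=-0.34657, 0.17424×(-1.74731)=-0.30446.
Sum = -1.59774, so H' = 1.598.

1.598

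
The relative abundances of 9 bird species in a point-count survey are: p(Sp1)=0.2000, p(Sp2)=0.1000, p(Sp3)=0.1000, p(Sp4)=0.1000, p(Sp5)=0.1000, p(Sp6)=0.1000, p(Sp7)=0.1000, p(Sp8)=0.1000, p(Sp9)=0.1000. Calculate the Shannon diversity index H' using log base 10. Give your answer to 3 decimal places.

0.940

Each pᵢ log₁₀ pᵢ term (working shown to 5 dp, full precision carried): 0.2×(-0.69897)=-0.13979, 0.1×(-1.00000)=-0.10000, 0.1×(-1.00000)=-0.10000, 0.1×(-1.00000)=-0.10000, 0.1×(-1.00000)=-0.10000, 0.1×(-1.00000)=-0.10000, 0.1×(-1.00000)=-0.10000, 0.1×(-1.00000)=-0.10000, 0.1×(-1.00000)=-0.10000.
Sum = -0.93979, so H' = 0.940.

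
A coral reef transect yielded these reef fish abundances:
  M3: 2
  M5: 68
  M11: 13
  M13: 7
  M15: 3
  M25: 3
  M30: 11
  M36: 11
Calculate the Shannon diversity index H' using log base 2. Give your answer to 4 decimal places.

Total N = 2+68+13+7+3+3+11+11 = 118, so the proportions are 0.016949, 0.576271, 0.110169, 0.059322, 0.025424, 0.025424, 0.09322, 0.09322 (working shown to 6 dp, full precision carried).
Each pᵢ log₂ pᵢ term: 0.016949×(-5.882643)=-0.099706, 0.576271×(-0.795180)=-0.458239, 0.110169×(-3.182203)=-0.350582, 0.059322×(-4.075288)=-0.241754, 0.025424×(-5.297681)=-0.134687, 0.025424×(-5.297681)=-0.134687, 0.09322×(-3.423211)=-0.319113, 0.09322×(-3.423211)=-0.319113.
Sum = -2.057881, so H' = 2.0579.

2.0579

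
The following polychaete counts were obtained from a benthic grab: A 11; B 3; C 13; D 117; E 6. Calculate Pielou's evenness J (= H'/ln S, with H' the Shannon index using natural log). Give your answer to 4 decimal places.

0.4998

Total N = 11+3+13+117+6 = 150, so the proportions are 0.073333, 0.02, 0.086667, 0.78, 0.04 (working shown to 6 dp, full precision carried).
H' = −Σ pᵢ ln pᵢ = −((-0.191601) + (-0.078240) + (-0.211959) + (-0.193800) + (-0.128755)) = 0.804356.
With S = 5 species, ln S = 1.609438, so J = 0.804356/1.609438 = 0.499774, i.e. 0.4998 to 4 decimal places.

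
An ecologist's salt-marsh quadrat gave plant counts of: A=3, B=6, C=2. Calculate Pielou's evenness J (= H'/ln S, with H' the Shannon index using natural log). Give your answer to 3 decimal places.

0.906

Total N = 3+6+2 = 11, so the proportions are 0.27273, 0.54545, 0.18182 (working shown to 5 dp, full precision carried).
H' = −Σ pᵢ ln pᵢ = −((-0.35435) + (-0.33062) + (-0.30995)) = 0.99492.
With S = 3 species, ln S = 1.09861, so J = 0.99492/1.09861 = 0.90562, i.e. 0.906 to 3 decimal places.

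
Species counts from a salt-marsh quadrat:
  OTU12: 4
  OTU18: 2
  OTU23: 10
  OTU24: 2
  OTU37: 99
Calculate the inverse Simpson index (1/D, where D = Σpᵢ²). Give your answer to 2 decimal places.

1.38

Total N = 4+2+10+2+99 = 117, so the proportions are 0.03419, 0.01709, 0.08547, 0.01709, 0.84615 (working shown to 5 dp, full precision carried).
D = 0.03419² + 0.01709² + 0.08547² + 0.01709² + 0.84615² = 0.00117 + 0.00029 + 0.00731 + 0.00029 + 0.71598 = 0.72503.
So 1/D = 1.3792, i.e. 1.38 to 2 decimal places.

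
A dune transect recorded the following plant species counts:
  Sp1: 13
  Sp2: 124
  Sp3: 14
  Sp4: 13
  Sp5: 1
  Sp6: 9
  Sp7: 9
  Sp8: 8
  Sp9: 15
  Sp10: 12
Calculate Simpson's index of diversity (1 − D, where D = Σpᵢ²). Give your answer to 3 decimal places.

0.653

Total N = 13+124+14+13+1+9+9+8+15+12 = 218, so the proportions are 0.05963, 0.56881, 0.06422, 0.05963, 0.00459, 0.04128, 0.04128, 0.0367, 0.06881, 0.05505 (working shown to 5 dp, full precision carried).
D = 0.05963² + 0.56881² + 0.06422² + 0.05963² + 0.00459² + 0.04128² + 0.04128² + 0.0367² + 0.06881² + 0.05505² = 0.00356 + 0.32354 + 0.00412 + 0.00356 + 0.00002 + 0.00170 + 0.00170 + 0.00135 + 0.00473 + 0.00303 = 0.34732.
So 1 − D = 0.65268, i.e. 0.653 to 3 decimal places.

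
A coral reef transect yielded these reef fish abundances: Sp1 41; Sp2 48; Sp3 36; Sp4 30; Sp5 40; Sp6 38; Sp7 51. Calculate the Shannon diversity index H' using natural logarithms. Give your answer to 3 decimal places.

Total N = 41+48+36+30+40+38+51 = 284, so the proportions are 0.14437, 0.16901, 0.12676, 0.10563, 0.14085, 0.1338, 0.17958 (working shown to 5 dp, full precision carried).
Each pᵢ ln pᵢ term: 0.14437×(-1.93540)=-0.27941, 0.16901×(-1.77777)=-0.30047, 0.12676×(-2.06546)=-0.26182, 0.10563×(-2.24778)=-0.23744, 0.14085×(-1.96009)=-0.27607, 0.1338×(-2.01139)=-0.26913, 0.17958×(-1.71715)=-0.30836.
Sum = -1.93270, so H' = 1.933.

1.933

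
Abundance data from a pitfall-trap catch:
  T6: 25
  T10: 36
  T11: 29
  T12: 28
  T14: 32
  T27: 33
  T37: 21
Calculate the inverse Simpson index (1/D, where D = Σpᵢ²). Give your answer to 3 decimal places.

Total N = 25+36+29+28+32+33+21 = 204, so the proportions are 0.122549, 0.1764706, 0.1421569, 0.1372549, 0.1568627, 0.1617647, 0.1029412 (working shown to 7 dp, full precision carried).
D = 0.122549² + 0.1764706² + 0.1421569² + 0.1372549² + 0.1568627² + 0.1617647² + 0.1029412² = 0.0150183 + 0.0311419 + 0.0202086 + 0.0188389 + 0.0246059 + 0.0261678 + 0.0105969 = 0.1465782.
So 1/D = 6.82230, i.e. 6.822 to 3 decimal places.

6.822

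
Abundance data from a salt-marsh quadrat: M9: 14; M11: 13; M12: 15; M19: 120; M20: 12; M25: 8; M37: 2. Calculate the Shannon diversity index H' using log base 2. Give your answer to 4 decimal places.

Total N = 14+13+15+120+12+8+2 = 184, so the proportions are 0.076087, 0.070652, 0.081522, 0.652174, 0.065217, 0.043478, 0.01087 (working shown to 6 dp, full precision carried).
Each pᵢ log₂ pᵢ term: 0.076087×(-3.716207)=-0.282755, 0.070652×(-3.823122)=-0.270112, 0.081522×(-3.616671)=-0.294837, 0.652174×(-0.616671)=-0.402177, 0.065217×(-3.938599)=-0.256865, 0.043478×(-4.523562)=-0.196677, 0.01087×(-6.523562)=-0.070908.
Sum = -1.774331, so H' = 1.7743.

1.7743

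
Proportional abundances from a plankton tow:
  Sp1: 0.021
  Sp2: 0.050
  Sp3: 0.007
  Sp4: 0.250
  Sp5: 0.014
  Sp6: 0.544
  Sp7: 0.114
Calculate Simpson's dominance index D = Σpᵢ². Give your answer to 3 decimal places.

0.375

D = 0.021² + 0.05² + 0.007² + 0.25² + 0.014² + 0.544² + 0.114² = 0.00044 + 0.00250 + 0.00005 + 0.06250 + 0.00020 + 0.29594 + 0.01300 = 0.37462 (working shown to 5 dp, full precision carried).
To 3 decimal places, D = 0.375.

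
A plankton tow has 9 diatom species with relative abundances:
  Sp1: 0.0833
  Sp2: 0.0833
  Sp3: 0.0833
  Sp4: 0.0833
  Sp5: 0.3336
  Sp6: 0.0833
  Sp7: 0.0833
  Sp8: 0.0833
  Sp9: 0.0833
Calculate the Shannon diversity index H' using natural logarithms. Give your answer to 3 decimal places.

Each pᵢ ln pᵢ term (working shown to 5 dp, full precision carried): 0.0833×(-2.48531)=-0.20703, 0.0833×(-2.48531)=-0.20703, 0.0833×(-2.48531)=-0.20703, 0.0833×(-2.48531)=-0.20703, 0.3336×(-1.09781)=-0.36623, 0.0833×(-2.48531)=-0.20703, 0.0833×(-2.48531)=-0.20703, 0.0833×(-2.48531)=-0.20703, 0.0833×(-2.48531)=-0.20703.
Sum = -2.02244, so H' = 2.022.

2.022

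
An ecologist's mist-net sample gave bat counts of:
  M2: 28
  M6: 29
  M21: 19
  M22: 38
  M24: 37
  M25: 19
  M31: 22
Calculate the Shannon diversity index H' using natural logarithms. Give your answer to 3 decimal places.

Total N = 28+29+19+38+37+19+22 = 192, so the proportions are 0.14583, 0.15104, 0.09896, 0.19792, 0.19271, 0.09896, 0.11458 (working shown to 5 dp, full precision carried).
Each pᵢ ln pᵢ term: 0.14583×(-1.92529)=-0.28077, 0.15104×(-1.89020)=-0.28550, 0.09896×(-2.31306)=-0.22890, 0.19792×(-1.61991)=-0.32061, 0.19271×(-1.64658)=-0.31731, 0.09896×(-2.31306)=-0.22890, 0.11458×(-2.16645)=-0.24824.
Sum = -1.91022, so H' = 1.910.

1.910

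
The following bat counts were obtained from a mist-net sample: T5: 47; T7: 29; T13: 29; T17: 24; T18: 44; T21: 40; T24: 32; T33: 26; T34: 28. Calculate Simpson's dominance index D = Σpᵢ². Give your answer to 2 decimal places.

0.12

Total N = 47+29+29+24+44+40+32+26+28 = 299, so the proportions are 0.1572, 0.097, 0.097, 0.0803, 0.1472, 0.1338, 0.107, 0.087, 0.0936 (working shown to 4 dp, full precision carried).
D = 0.1572² + 0.097² + 0.097² + 0.0803² + 0.1472² + 0.1338² + 0.107² + 0.087² + 0.0936² = 0.0247 + 0.0094 + 0.0094 + 0.0064 + 0.0217 + 0.0179 + 0.0115 + 0.0076 + 0.0088 = 0.1173.
To 2 decimal places, D = 0.12.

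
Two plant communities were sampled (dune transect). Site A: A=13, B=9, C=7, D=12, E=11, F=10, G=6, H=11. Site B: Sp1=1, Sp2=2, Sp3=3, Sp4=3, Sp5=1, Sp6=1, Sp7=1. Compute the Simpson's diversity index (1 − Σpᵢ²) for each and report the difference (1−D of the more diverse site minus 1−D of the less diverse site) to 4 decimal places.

0.0490

Site A: N=79, proportions 0.164556962, 0.1139240506, 0.0886075949, 0.1518987342, 0.1392405063, 0.1265822785, 0.0759493671, 0.1392405063, giving 1−D = 0.8684505688 (working shown to 10 dp, full precision carried).
Site B: N=12, proportions 0.0833333333, 0.1666666667, 0.25, 0.25, 0.0833333333, 0.0833333333, 0.0833333333, giving 1−D = 0.8194444444.
Difference = |0.8684505688 − 0.8194444444| = 0.0490061244, i.e. 0.0490 to 4 decimal places.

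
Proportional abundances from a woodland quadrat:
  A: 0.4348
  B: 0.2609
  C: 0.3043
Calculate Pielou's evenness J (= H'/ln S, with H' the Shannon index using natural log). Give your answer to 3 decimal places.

0.978

H' = −Σ pᵢ ln pᵢ = −((-0.36213) + (-0.35055) + (-0.36204)) = 1.07472 (working shown to 5 dp, full precision carried).
With S = 3 species, ln S = 1.09861, so J = 1.07472/1.09861 = 0.97825, i.e. 0.978 to 3 decimal places.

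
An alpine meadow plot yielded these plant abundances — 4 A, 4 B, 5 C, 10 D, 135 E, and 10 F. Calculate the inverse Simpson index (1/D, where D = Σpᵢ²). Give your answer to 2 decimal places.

Total N = 4+4+5+10+135+10 = 168, so the proportions are 0.02381, 0.02381, 0.02976, 0.05952, 0.80357, 0.05952 (working shown to 5 dp, full precision carried).
D = 0.02381² + 0.02381² + 0.02976² + 0.05952² + 0.80357² + 0.05952² = 0.00057 + 0.00057 + 0.00089 + 0.00354 + 0.64573 + 0.00354 = 0.65483.
So 1/D = 1.5271, i.e. 1.53 to 2 decimal places.

1.53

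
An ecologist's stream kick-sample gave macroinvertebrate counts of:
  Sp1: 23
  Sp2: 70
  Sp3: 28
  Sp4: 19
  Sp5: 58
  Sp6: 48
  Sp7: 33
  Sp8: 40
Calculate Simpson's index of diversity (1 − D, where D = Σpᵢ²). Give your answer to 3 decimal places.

Total N = 23+70+28+19+58+48+33+40 = 319, so the proportions are 0.0721, 0.21944, 0.08777, 0.05956, 0.18182, 0.15047, 0.10345, 0.12539 (working shown to 5 dp, full precision carried).
D = 0.0721² + 0.21944² + 0.08777² + 0.05956² + 0.18182² + 0.15047² + 0.10345² + 0.12539² = 0.00520 + 0.04815 + 0.00770 + 0.00355 + 0.03306 + 0.02264 + 0.01070 + 0.01572 = 0.14673.
So 1 − D = 0.85327, i.e. 0.853 to 3 decimal places.

0.853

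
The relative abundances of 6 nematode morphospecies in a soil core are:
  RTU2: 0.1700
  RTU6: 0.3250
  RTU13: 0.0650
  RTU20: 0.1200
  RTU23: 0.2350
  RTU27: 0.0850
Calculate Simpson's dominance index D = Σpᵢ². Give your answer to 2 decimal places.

D = 0.17² + 0.325² + 0.065² + 0.12² + 0.235² + 0.085² = 0.0289 + 0.1056 + 0.0042 + 0.0144 + 0.0552 + 0.0072 = 0.2156 (working shown to 4 dp, full precision carried).
To 2 decimal places, D = 0.22.

0.22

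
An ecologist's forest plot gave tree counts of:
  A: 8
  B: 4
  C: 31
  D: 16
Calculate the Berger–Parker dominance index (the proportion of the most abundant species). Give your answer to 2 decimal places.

Total N = 8+4+31+16 = 59, so the proportions are 0.1356, 0.0678, 0.5254, 0.2712 (working shown to 4 dp, full precision carried).
The largest proportion is 0.5254, i.e. d = 0.53 to 2 decimal places.

0.53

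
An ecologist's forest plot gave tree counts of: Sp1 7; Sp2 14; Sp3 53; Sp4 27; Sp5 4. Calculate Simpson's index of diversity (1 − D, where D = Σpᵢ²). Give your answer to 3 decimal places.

Total N = 7+14+53+27+4 = 105, so the proportions are 0.06667, 0.13333, 0.50476, 0.25714, 0.0381 (working shown to 5 dp, full precision carried).
D = 0.06667² + 0.13333² + 0.50476² + 0.25714² + 0.0381² = 0.00444 + 0.01778 + 0.25478 + 0.06612 + 0.00145 = 0.34458.
So 1 − D = 0.65542, i.e. 0.655 to 3 decimal places.

0.655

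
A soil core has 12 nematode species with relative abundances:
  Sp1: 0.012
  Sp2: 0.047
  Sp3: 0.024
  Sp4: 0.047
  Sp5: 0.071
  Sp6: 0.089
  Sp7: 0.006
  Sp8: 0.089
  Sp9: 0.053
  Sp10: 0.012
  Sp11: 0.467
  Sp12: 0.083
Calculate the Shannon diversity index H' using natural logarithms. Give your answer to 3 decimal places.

Each pᵢ ln pᵢ term (working shown to 5 dp, full precision carried): 0.012×(-4.42285)=-0.05307, 0.047×(-3.05761)=-0.14371, 0.024×(-3.72970)=-0.08951, 0.047×(-3.05761)=-0.14371, 0.071×(-2.64508)=-0.18780, 0.089×(-2.41912)=-0.21530, 0.006×(-5.11600)=-0.03070, 0.089×(-2.41912)=-0.21530, 0.053×(-2.93746)=-0.15569, 0.012×(-4.42285)=-0.05307, 0.467×(-0.76143)=-0.35559, 0.083×(-2.48891)=-0.20658.
Sum = -1.85003, so H' = 1.850.

1.850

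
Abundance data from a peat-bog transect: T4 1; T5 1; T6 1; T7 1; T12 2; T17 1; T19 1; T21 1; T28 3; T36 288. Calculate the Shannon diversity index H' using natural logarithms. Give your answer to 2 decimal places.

0.25

Total N = 1+1+1+1+2+1+1+1+3+288 = 300, so the proportions are 0.0033, 0.0033, 0.0033, 0.0033, 0.0067, 0.0033, 0.0033, 0.0033, 0.01, 0.96 (working shown to 4 dp, full precision carried).
Each pᵢ ln pᵢ term: 0.0033×(-5.7038)=-0.0190, 0.0033×(-5.7038)=-0.0190, 0.0033×(-5.7038)=-0.0190, 0.0033×(-5.7038)=-0.0190, 0.0067×(-5.0106)=-0.0334, 0.0033×(-5.7038)=-0.0190, 0.0033×(-5.7038)=-0.0190, 0.0033×(-5.7038)=-0.0190, 0.01×(-4.6052)=-0.0461, 0.96×(-0.0408)=-0.0392.
Sum = -0.2517, so H' = 0.25.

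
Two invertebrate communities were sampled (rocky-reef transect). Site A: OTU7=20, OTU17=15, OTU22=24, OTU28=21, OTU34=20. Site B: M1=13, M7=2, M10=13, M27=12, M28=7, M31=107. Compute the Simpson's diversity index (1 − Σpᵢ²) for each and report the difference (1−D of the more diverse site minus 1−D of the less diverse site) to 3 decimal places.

Site A: N=100, proportions 0.2, 0.15, 0.24, 0.21, 0.2, giving 1−D = 0.79580 (working shown to 5 dp, full precision carried).
Site B: N=154, proportions 0.08442, 0.01299, 0.08442, 0.07792, 0.04545, 0.69481, giving 1−D = 0.49469.
Difference = |0.79580 − 0.49469| = 0.30111, i.e. 0.301 to 3 decimal places.

0.301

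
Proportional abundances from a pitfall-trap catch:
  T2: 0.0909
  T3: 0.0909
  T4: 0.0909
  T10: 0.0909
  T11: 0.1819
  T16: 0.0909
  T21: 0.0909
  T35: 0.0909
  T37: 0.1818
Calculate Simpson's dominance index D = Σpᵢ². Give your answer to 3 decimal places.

0.124

D = 0.0909² + 0.0909² + 0.0909² + 0.0909² + 0.1819² + 0.0909² + 0.0909² + 0.0909² + 0.1818² = 0.00826 + 0.00826 + 0.00826 + 0.00826 + 0.03309 + 0.00826 + 0.00826 + 0.00826 + 0.03305 = 0.12398 (working shown to 5 dp, full precision carried).
To 3 decimal places, D = 0.124.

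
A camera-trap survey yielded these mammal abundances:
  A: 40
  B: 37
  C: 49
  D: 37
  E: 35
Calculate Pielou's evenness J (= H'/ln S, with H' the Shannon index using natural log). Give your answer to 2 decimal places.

1.00

Total N = 40+37+49+37+35 = 198, so the proportions are 0.202, 0.1869, 0.2475, 0.1869, 0.1768 (working shown to 4 dp, full precision carried).
H' = −Σ pᵢ ln pᵢ = −((-0.3231) + (-0.3134) + (-0.3456) + (-0.3134) + (-0.3063)) = 1.6019.
With S = 5 species, ln S = 1.6094, so J = 1.6019/1.6094 = 0.9953, i.e. 1.00 to 2 decimal places.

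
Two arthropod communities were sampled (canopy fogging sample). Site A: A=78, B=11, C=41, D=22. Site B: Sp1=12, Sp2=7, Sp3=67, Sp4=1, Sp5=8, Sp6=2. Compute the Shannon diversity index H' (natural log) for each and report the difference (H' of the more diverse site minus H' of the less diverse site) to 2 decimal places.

Site A: N=152, proportions 0.5132, 0.0724, 0.2697, 0.1447, giving H' = 1.1656 (working shown to 4 dp, full precision carried).
Site B: N=97, proportions 0.1237, 0.0722, 0.6907, 0.0103, 0.0825, 0.0206, giving H' = 1.0368.
Difference = |1.1656 − 1.0368| = 0.1288, i.e. 0.13 to 2 decimal places.

0.13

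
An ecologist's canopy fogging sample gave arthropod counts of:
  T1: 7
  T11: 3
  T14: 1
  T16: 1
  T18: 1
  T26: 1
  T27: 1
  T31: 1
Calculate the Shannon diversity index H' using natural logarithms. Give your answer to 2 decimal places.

Total N = 7+3+1+1+1+1+1+1 = 16, so the proportions are 0.4375, 0.1875, 0.0625, 0.0625, 0.0625, 0.0625, 0.0625, 0.0625 (working shown to 4 dp, full precision carried).
Each pᵢ ln pᵢ term: 0.4375×(-0.8267)=-0.3617, 0.1875×(-1.6740)=-0.3139, 0.0625×(-2.7726)=-0.1733, 0.0625×(-2.7726)=-0.1733, 0.0625×(-2.7726)=-0.1733, 0.0625×(-2.7726)=-0.1733, 0.0625×(-2.7726)=-0.1733, 0.0625×(-2.7726)=-0.1733.
Sum = -1.7153, so H' = 1.72.

1.72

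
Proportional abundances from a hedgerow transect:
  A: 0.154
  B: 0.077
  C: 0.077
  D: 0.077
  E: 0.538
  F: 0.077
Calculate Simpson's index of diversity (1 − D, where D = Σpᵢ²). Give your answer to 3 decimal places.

0.663

D = 0.154² + 0.077² + 0.077² + 0.077² + 0.538² + 0.077² = 0.02372 + 0.00593 + 0.00593 + 0.00593 + 0.28944 + 0.00593 = 0.33688 (working shown to 5 dp, full precision carried).
So 1 − D = 0.66312, i.e. 0.663 to 3 decimal places.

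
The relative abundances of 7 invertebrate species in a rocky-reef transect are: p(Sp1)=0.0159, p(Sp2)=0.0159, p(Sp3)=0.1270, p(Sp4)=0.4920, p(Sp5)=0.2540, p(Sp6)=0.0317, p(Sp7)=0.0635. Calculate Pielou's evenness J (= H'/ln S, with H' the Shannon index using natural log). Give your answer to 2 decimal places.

0.71

H' = −Σ pᵢ ln pᵢ = −((-0.0658) + (-0.0658) + (-0.2621) + (-0.3490) + (-0.3481) + (-0.1094) + (-0.1751)) = 1.3753 (working shown to 4 dp, full precision carried).
With S = 7 species, ln S = 1.9459, so J = 1.3753/1.9459 = 0.7068, i.e. 0.71 to 2 decimal places.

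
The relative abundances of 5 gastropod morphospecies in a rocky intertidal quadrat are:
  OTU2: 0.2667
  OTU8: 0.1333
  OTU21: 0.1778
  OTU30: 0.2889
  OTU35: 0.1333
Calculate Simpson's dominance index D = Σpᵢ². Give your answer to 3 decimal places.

0.222

D = 0.2667² + 0.1333² + 0.1778² + 0.2889² + 0.1333² = 0.07113 + 0.01777 + 0.03161 + 0.08346 + 0.01777 = 0.22174 (working shown to 5 dp, full precision carried).
To 3 decimal places, D = 0.222.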